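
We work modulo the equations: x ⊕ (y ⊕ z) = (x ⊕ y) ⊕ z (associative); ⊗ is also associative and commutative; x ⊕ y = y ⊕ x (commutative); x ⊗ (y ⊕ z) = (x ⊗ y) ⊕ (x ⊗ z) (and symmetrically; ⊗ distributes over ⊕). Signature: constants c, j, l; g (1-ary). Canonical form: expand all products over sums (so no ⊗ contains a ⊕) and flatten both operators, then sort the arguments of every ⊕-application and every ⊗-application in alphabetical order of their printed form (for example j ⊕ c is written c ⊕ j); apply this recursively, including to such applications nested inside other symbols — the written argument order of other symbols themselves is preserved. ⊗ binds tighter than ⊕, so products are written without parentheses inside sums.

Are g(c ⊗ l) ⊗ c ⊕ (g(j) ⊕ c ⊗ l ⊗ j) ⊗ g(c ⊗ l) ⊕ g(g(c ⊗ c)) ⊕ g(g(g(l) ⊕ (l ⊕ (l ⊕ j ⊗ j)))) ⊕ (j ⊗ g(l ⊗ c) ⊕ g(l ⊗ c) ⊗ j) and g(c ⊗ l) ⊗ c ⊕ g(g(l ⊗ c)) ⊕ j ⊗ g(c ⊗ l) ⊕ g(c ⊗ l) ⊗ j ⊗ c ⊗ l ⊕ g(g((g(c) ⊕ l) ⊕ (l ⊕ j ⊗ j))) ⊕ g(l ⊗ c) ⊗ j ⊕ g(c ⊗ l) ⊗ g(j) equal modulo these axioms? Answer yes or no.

Left:  g(c ⊗ l) ⊗ c ⊕ (g(j) ⊕ c ⊗ l ⊗ j) ⊗ g(c ⊗ l) ⊕ g(g(c ⊗ c)) ⊕ g(g(g(l) ⊕ (l ⊕ (l ⊕ j ⊗ j)))) ⊕ (j ⊗ g(l ⊗ c) ⊕ g(l ⊗ c) ⊗ j)
  Expand:  c ⊗ g(c ⊗ l) ⊕ g(c ⊗ l) ⊗ g(j) ⊕ c ⊗ g(c ⊗ l) ⊗ j ⊗ l ⊕ g(g(c ⊗ c)) ⊕ g(g(g(l) ⊕ j ⊗ j ⊕ l ⊕ l)) ⊕ g(c ⊗ l) ⊗ j ⊕ g(c ⊗ l) ⊗ j
  Sort:  c ⊗ g(c ⊗ l) ⊕ c ⊗ g(c ⊗ l) ⊗ j ⊗ l ⊕ g(c ⊗ l) ⊗ g(j) ⊕ g(c ⊗ l) ⊗ j ⊕ g(c ⊗ l) ⊗ j ⊕ g(g(c ⊗ c)) ⊕ g(g(g(l) ⊕ j ⊗ j ⊕ l ⊕ l))
Right:  g(c ⊗ l) ⊗ c ⊕ g(g(l ⊗ c)) ⊕ j ⊗ g(c ⊗ l) ⊕ g(c ⊗ l) ⊗ j ⊗ c ⊗ l ⊕ g(g((g(c) ⊕ l) ⊕ (l ⊕ j ⊗ j))) ⊕ g(l ⊗ c) ⊗ j ⊕ g(c ⊗ l) ⊗ g(j)
  Flatten:  c ⊗ g(c ⊗ l) ⊕ g(g(c ⊗ l)) ⊕ g(c ⊗ l) ⊗ j ⊕ c ⊗ g(c ⊗ l) ⊗ j ⊗ l ⊕ g(g(g(c) ⊕ j ⊗ j ⊕ l ⊕ l)) ⊕ g(c ⊗ l) ⊗ j ⊕ g(c ⊗ l) ⊗ g(j)
  Sort:  c ⊗ g(c ⊗ l) ⊕ c ⊗ g(c ⊗ l) ⊗ j ⊗ l ⊕ g(c ⊗ l) ⊗ g(j) ⊕ g(c ⊗ l) ⊗ j ⊕ g(c ⊗ l) ⊗ j ⊕ g(g(c ⊗ l)) ⊕ g(g(g(c) ⊕ j ⊗ j ⊕ l ⊕ l))

Answer: no — c ⊗ g(c ⊗ l) ⊕ c ⊗ g(c ⊗ l) ⊗ j ⊗ l ⊕ g(c ⊗ l) ⊗ g(j) ⊕ g(c ⊗ l) ⊗ j ⊕ g(c ⊗ l) ⊗ j ⊕ g(g(c ⊗ c)) ⊕ g(g(g(l) ⊕ j ⊗ j ⊕ l ⊕ l)) vs c ⊗ g(c ⊗ l) ⊕ c ⊗ g(c ⊗ l) ⊗ j ⊗ l ⊕ g(c ⊗ l) ⊗ g(j) ⊕ g(c ⊗ l) ⊗ j ⊕ g(c ⊗ l) ⊗ j ⊕ g(g(c ⊗ l)) ⊕ g(g(g(c) ⊕ j ⊗ j ⊕ l ⊕ l))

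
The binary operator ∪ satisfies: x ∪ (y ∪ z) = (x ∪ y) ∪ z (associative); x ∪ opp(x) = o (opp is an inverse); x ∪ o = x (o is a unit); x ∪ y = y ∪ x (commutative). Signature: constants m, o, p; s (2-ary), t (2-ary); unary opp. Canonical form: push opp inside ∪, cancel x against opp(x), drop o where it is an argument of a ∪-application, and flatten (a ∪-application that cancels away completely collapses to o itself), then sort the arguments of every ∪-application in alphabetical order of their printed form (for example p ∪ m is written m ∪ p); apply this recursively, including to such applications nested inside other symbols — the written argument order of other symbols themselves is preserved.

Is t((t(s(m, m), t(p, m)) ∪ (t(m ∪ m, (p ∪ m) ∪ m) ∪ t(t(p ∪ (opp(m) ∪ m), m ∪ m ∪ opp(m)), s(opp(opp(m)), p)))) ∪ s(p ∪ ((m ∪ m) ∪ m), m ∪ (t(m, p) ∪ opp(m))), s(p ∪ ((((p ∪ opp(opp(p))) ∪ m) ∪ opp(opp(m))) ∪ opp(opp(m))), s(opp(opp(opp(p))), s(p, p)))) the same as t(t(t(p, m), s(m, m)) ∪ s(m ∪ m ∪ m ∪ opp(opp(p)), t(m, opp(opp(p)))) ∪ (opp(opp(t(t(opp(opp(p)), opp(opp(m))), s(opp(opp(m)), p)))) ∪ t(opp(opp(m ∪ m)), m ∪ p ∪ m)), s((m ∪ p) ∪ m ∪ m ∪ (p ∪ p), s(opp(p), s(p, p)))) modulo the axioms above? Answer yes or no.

Left:  t((t(s(m, m), t(p, m)) ∪ (t(m ∪ m, (p ∪ m) ∪ m) ∪ t(t(p ∪ (opp(m) ∪ m), m ∪ m ∪ opp(m)), s(opp(opp(m)), p)))) ∪ s(p ∪ ((m ∪ m) ∪ m), m ∪ (t(m, p) ∪ opp(m))), s(p ∪ ((((p ∪ opp(opp(p))) ∪ m) ∪ opp(opp(m))) ∪ opp(opp(m))), s(opp(opp(opp(p))), s(p, p))))
  Focus inside:  (t(s(m, m), t(p, m)) ∪ (t(m ∪ m, (p ∪ m) ∪ m) ∪ t(t(p ∪ (opp(m) ∪ m), m ∪ m ∪ opp(m)), s(opp(opp(m)), p)))) ∪ s(p ∪ ((m ∪ m) ∪ m), m ∪ (t(m, p) ∪ opp(m)))
  Push opp inside:  distribute opp over ∪ and collapse double opp
  Collect:  t(s(m, m), t(p, m)) ∪ t(m ∪ m, m ∪ m ∪ p) ∪ t(t(p, m), s(m, p)) ∪ s(m ∪ m ∪ m ∪ p, t(m, p))
  Sort:  s(m ∪ m ∪ m ∪ p, t(m, p)) ∪ t(m ∪ m, m ∪ m ∪ p) ∪ t(s(m, m), t(p, m)) ∪ t(t(p, m), s(m, p))
  Put back:  t(s(m ∪ m ∪ m ∪ p, t(m, p)) ∪ t(m ∪ m, m ∪ m ∪ p) ∪ t(s(m, m), t(p, m)) ∪ t(t(p, m), s(m, p)), s(m ∪ m ∪ m ∪ p ∪ p ∪ p, s(opp(p), s(p, p))))
Right:  t(t(t(p, m), s(m, m)) ∪ s(m ∪ m ∪ m ∪ opp(opp(p)), t(m, opp(opp(p)))) ∪ (opp(opp(t(t(opp(opp(p)), opp(opp(m))), s(opp(opp(m)), p)))) ∪ t(opp(opp(m ∪ m)), m ∪ p ∪ m)), s((m ∪ p) ∪ m ∪ m ∪ (p ∪ p), s(opp(p), s(p, p))))
  Descend into:  t(t(p, m), s(m, m)) ∪ s(m ∪ m ∪ m ∪ opp(opp(p)), t(m, opp(opp(p)))) ∪ (opp(opp(t(t(opp(opp(p)), opp(opp(m))), s(opp(opp(m)), p)))) ∪ t(opp(opp(m ∪ m)), m ∪ p ∪ m))
  Push opp inside:  distribute opp over ∪ and collapse double opp
  Combine occurrences:  t(t(p, m), s(m, m)) ∪ s(m ∪ m ∪ m ∪ p, t(m, p)) ∪ t(t(p, m), s(m, p)) ∪ t(m ∪ m, m ∪ m ∪ p)
  Sort arguments:  s(m ∪ m ∪ m ∪ p, t(m, p)) ∪ t(m ∪ m, m ∪ m ∪ p) ∪ t(t(p, m), s(m, m)) ∪ t(t(p, m), s(m, p))
  Rebuild:  t(s(m ∪ m ∪ m ∪ p, t(m, p)) ∪ t(m ∪ m, m ∪ m ∪ p) ∪ t(t(p, m), s(m, m)) ∪ t(t(p, m), s(m, p)), s(m ∪ m ∪ m ∪ p ∪ p ∪ p, s(opp(p), s(p, p))))

Answer: no — t(s(m ∪ m ∪ m ∪ p, t(m, p)) ∪ t(m ∪ m, m ∪ m ∪ p) ∪ t(s(m, m), t(p, m)) ∪ t(t(p, m), s(m, p)), s(m ∪ m ∪ m ∪ p ∪ p ∪ p, s(opp(p), s(p, p)))) vs t(s(m ∪ m ∪ m ∪ p, t(m, p)) ∪ t(m ∪ m, m ∪ m ∪ p) ∪ t(t(p, m), s(m, m)) ∪ t(t(p, m), s(m, p)), s(m ∪ m ∪ m ∪ p ∪ p ∪ p, s(opp(p), s(p, p))))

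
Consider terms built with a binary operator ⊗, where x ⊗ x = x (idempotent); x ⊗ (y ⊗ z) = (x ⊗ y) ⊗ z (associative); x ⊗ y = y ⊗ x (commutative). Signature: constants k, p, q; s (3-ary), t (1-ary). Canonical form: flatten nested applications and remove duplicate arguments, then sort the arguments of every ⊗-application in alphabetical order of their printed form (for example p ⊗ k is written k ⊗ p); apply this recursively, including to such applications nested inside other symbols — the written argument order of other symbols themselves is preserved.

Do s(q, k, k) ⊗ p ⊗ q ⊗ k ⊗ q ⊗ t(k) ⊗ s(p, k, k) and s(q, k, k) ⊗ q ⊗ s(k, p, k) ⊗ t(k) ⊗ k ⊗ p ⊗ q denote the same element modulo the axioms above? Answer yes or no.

Left:  s(q, k, k) ⊗ p ⊗ q ⊗ k ⊗ q ⊗ t(k) ⊗ s(p, k, k)
  Idempotence:  drop duplicate q
  Order the arguments:  k ⊗ p ⊗ q ⊗ s(p, k, k) ⊗ s(q, k, k) ⊗ t(k)
Right:  s(q, k, k) ⊗ q ⊗ s(k, p, k) ⊗ t(k) ⊗ k ⊗ p ⊗ q
  Idempotence:  drop duplicate q
  Sort:  k ⊗ p ⊗ q ⊗ s(k, p, k) ⊗ s(q, k, k) ⊗ t(k)

Answer: no — k ⊗ p ⊗ q ⊗ s(p, k, k) ⊗ s(q, k, k) ⊗ t(k) vs k ⊗ p ⊗ q ⊗ s(k, p, k) ⊗ s(q, k, k) ⊗ t(k)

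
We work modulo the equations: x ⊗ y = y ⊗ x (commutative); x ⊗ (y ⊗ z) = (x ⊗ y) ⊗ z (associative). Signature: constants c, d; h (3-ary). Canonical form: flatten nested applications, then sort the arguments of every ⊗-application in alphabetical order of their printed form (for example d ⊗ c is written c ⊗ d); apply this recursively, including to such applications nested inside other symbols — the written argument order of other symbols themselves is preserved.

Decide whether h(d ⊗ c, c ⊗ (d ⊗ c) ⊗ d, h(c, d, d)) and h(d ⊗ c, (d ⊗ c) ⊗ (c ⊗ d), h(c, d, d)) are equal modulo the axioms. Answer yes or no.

Answer: yes — both canonical forms are h(c ⊗ d, c ⊗ c ⊗ d ⊗ d, h(c, d, d))

Derivation:
Left:  h(d ⊗ c, c ⊗ (d ⊗ c) ⊗ d, h(c, d, d))
  Work inside:  c ⊗ (d ⊗ c) ⊗ d
  Flatten:  c ⊗ d ⊗ c ⊗ d
  Sort arguments:  c ⊗ c ⊗ d ⊗ d
  Rebuild:  h(c ⊗ d, c ⊗ c ⊗ d ⊗ d, h(c, d, d))
Right:  h(d ⊗ c, (d ⊗ c) ⊗ (c ⊗ d), h(c, d, d))
  Descend into:  (d ⊗ c) ⊗ (c ⊗ d)
  Un-nest:  d ⊗ c ⊗ c ⊗ d
  Sort:  c ⊗ c ⊗ d ⊗ d
  Rebuild:  h(c ⊗ d, c ⊗ c ⊗ d ⊗ d, h(c, d, d))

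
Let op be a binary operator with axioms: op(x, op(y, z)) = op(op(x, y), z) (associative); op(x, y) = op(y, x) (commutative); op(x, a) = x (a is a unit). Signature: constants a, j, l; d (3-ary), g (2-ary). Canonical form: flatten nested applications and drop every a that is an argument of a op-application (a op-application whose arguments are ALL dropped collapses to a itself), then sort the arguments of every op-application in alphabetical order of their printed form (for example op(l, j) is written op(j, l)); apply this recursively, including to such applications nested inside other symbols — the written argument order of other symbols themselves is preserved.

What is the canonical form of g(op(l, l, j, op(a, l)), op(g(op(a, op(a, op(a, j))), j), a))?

Answer: g(op(j, l, l, l), g(j, j))

Derivation:
Focus inside:  op(g(op(a, op(a, op(a, j))), j), a)
Inside:  g(op(a, op(a, op(a, j))), j)  →  g(j, j)
Unit:  drop a
Sort arguments:  g(j, j)
Put back:  g(op(j, l, l, l), g(j, j))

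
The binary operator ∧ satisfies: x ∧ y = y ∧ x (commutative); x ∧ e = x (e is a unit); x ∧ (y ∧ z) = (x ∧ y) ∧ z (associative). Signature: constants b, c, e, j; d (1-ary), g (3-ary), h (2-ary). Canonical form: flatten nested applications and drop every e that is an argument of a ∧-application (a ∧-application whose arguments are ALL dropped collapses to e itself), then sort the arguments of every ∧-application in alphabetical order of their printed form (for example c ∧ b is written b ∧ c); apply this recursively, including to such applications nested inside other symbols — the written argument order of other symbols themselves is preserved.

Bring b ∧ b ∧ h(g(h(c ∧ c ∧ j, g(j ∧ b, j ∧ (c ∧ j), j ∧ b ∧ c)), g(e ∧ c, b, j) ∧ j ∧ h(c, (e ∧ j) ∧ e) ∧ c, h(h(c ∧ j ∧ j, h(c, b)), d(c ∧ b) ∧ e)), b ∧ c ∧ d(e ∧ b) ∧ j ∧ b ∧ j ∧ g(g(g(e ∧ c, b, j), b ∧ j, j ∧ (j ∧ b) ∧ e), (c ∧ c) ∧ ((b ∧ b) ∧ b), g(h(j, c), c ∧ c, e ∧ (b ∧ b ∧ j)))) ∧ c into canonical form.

Answer: b ∧ b ∧ c ∧ h(g(h(c ∧ c ∧ j, g(b ∧ j, c ∧ j ∧ j, b ∧ c ∧ j)), c ∧ g(c, b, j) ∧ h(c, j) ∧ j, h(h(c ∧ j ∧ j, h(c, b)), d(b ∧ c))), b ∧ b ∧ c ∧ d(b) ∧ g(g(g(c, b, j), b ∧ j, b ∧ j ∧ j), b ∧ b ∧ b ∧ c ∧ c, g(h(j, c), c ∧ c, b ∧ b ∧ j)) ∧ j ∧ j)

Derivation:
Simplify inside:  h(g(h(c ∧ c ∧ j, g(j ∧ b, j ∧ (c ∧ j), j ∧ b ∧ c)), g(e ∧ c, b, j) ∧ j ∧ h(c, (e ∧ j) ∧ e) ∧ c, h(h(c ∧ j ∧ j, h(c, b)), d(c ∧ b) ∧ e)), b ∧ c ∧ d(e ∧ b) ∧ j ∧ b ∧ j ∧ g(g(g(e ∧ c, b, j), b ∧ j, j ∧ (j ∧ b) ∧ e), (c ∧ c) ∧ ((b ∧ b) ∧ b), g(h(j, c), c ∧ c, e ∧ (b ∧ b ∧ j))))  →  h(g(h(c ∧ c ∧ j, g(b ∧ j, c ∧ j ∧ j, b ∧ c ∧ j)), c ∧ g(c, b, j) ∧ h(c, j) ∧ j, h(h(c ∧ j ∧ j, h(c, b)), d(b ∧ c))), b ∧ b ∧ c ∧ d(b) ∧ g(g(g(c, b, j), b ∧ j, b ∧ j ∧ j), b ∧ b ∧ b ∧ c ∧ c, g(h(j, c), c ∧ c, b ∧ b ∧ j)) ∧ j ∧ j)
Sort arguments:  b ∧ b ∧ c ∧ h(g(h(c ∧ c ∧ j, g(b ∧ j, c ∧ j ∧ j, b ∧ c ∧ j)), c ∧ g(c, b, j) ∧ h(c, j) ∧ j, h(h(c ∧ j ∧ j, h(c, b)), d(b ∧ c))), b ∧ b ∧ c ∧ d(b) ∧ g(g(g(c, b, j), b ∧ j, b ∧ j ∧ j), b ∧ b ∧ b ∧ c ∧ c, g(h(j, c), c ∧ c, b ∧ b ∧ j)) ∧ j ∧ j)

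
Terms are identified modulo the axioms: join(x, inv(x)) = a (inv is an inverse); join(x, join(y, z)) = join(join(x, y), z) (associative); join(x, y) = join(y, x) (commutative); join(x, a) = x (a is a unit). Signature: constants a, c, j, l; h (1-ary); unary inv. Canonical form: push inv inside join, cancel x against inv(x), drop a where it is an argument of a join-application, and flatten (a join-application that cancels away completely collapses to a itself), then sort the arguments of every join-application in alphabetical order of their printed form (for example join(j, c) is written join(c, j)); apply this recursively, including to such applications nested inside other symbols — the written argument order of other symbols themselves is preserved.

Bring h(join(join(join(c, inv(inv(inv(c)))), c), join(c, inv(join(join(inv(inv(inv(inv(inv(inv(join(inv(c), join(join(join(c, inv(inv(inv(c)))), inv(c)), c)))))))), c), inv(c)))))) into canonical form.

Answer: h(join(c, c, c))

Derivation:
Focus inside:  join(join(join(c, inv(inv(inv(c)))), c), join(c, inv(join(join(inv(inv(inv(inv(inv(inv(join(inv(c), join(join(join(c, inv(inv(inv(c)))), inv(c)), c)))))))), c), inv(c)))))
Push inv inside:  distribute inv over join and collapse double inv
Combine occurrences:  join(c, c, c)
Reassemble:  h(join(c, c, c))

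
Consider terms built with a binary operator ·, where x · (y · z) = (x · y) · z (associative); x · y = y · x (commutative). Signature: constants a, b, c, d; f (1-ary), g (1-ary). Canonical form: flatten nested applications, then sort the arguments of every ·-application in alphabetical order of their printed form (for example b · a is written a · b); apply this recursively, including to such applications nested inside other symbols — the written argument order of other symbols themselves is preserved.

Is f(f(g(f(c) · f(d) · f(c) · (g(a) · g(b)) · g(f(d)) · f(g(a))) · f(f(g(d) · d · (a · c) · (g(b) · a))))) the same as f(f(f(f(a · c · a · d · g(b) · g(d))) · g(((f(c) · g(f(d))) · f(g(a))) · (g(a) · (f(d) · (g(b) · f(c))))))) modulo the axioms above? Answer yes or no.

Answer: yes — both canonical forms are f(f(f(f(a · a · c · d · g(b) · g(d))) · g(f(c) · f(c) · f(d) · f(g(a)) · g(a) · g(b) · g(f(d)))))

Derivation:
Left:  f(f(g(f(c) · f(d) · f(c) · (g(a) · g(b)) · g(f(d)) · f(g(a))) · f(f(g(d) · d · (a · c) · (g(b) · a)))))
  Work inside:  g(f(c) · f(d) · f(c) · (g(a) · g(b)) · g(f(d)) · f(g(a))) · f(f(g(d) · d · (a · c) · (g(b) · a)))
  Simplify inside:  g(f(c) · f(d) · f(c) · (g(a) · g(b)) · g(f(d)) · f(g(a)))  →  g(f(c) · f(c) · f(d) · f(g(a)) · g(a) · g(b) · g(f(d)))
  Inside:  f(f(g(d) · d · (a · c) · (g(b) · a)))  →  f(f(a · a · c · d · g(b) · g(d)))
  Order the arguments:  f(f(a · a · c · d · g(b) · g(d))) · g(f(c) · f(c) · f(d) · f(g(a)) · g(a) · g(b) · g(f(d)))
  Put back:  f(f(f(f(a · a · c · d · g(b) · g(d))) · g(f(c) · f(c) · f(d) · f(g(a)) · g(a) · g(b) · g(f(d)))))
Right:  f(f(f(f(a · c · a · d · g(b) · g(d))) · g(((f(c) · g(f(d))) · f(g(a))) · (g(a) · (f(d) · (g(b) · f(c)))))))
  Descend into:  f(f(a · c · a · d · g(b) · g(d))) · g(((f(c) · g(f(d))) · f(g(a))) · (g(a) · (f(d) · (g(b) · f(c)))))
  Simplify inside:  f(f(a · c · a · d · g(b) · g(d)))  →  f(f(a · a · c · d · g(b) · g(d)))
  Simplify inside:  g(((f(c) · g(f(d))) · f(g(a))) · (g(a) · (f(d) · (g(b) · f(c)))))  →  g(f(c) · f(c) · f(d) · f(g(a)) · g(a) · g(b) · g(f(d)))
  Sort arguments:  f(f(a · a · c · d · g(b) · g(d))) · g(f(c) · f(c) · f(d) · f(g(a)) · g(a) · g(b) · g(f(d)))
  Reassemble:  f(f(f(f(a · a · c · d · g(b) · g(d))) · g(f(c) · f(c) · f(d) · f(g(a)) · g(a) · g(b) · g(f(d)))))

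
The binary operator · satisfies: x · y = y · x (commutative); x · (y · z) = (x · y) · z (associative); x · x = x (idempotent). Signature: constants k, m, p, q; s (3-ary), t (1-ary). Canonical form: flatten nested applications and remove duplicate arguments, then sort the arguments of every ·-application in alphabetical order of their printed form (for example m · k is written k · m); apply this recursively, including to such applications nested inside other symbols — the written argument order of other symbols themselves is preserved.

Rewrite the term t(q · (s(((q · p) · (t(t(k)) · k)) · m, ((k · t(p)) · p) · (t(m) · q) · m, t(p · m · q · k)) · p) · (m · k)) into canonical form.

Answer: t(k · m · p · q · s(k · m · p · q · t(t(k)), k · m · p · q · t(m) · t(p), t(k · m · p · q)))

Derivation:
Work inside:  q · (s(((q · p) · (t(t(k)) · k)) · m, ((k · t(p)) · p) · (t(m) · q) · m, t(p · m · q · k)) · p) · (m · k)
Un-nest:  q · s(((q · p) · (t(t(k)) · k)) · m, ((k · t(p)) · p) · (t(m) · q) · m, t(p · m · q · k)) · p · m · k
Canonicalize subterm:  s(((q · p) · (t(t(k)) · k)) · m, ((k · t(p)) · p) · (t(m) · q) · m, t(p · m · q · k))  →  s(k · m · p · q · t(t(k)), k · m · p · q · t(m) · t(p), t(k · m · p · q))
Sort:  k · m · p · q · s(k · m · p · q · t(t(k)), k · m · p · q · t(m) · t(p), t(k · m · p · q))
Put back:  t(k · m · p · q · s(k · m · p · q · t(t(k)), k · m · p · q · t(m) · t(p), t(k · m · p · q)))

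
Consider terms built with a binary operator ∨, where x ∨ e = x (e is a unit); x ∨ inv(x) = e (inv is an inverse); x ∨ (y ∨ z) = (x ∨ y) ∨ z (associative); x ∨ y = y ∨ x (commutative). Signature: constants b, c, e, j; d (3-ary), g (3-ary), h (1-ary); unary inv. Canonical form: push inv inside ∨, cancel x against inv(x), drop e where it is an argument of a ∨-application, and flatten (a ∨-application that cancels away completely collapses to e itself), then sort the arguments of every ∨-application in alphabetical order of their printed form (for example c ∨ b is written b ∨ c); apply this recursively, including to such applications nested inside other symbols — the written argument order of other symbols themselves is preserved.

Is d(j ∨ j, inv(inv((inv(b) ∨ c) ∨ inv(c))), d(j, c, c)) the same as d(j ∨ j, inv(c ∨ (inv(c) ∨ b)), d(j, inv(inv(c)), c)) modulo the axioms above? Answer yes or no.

Answer: yes — both canonical forms are d(j ∨ j, inv(b), d(j, c, c))

Derivation:
Left:  d(j ∨ j, inv(inv((inv(b) ∨ c) ∨ inv(c))), d(j, c, c))
  Work inside:  (inv(b) ∨ c) ∨ inv(c)
  Cancel inverse pairs:  c cancels
  Collect:  inv(b)
  Put back:  d(j ∨ j, inv(b), d(j, c, c))
Right:  d(j ∨ j, inv(c ∨ (inv(c) ∨ b)), d(j, inv(inv(c)), c))
  Work inside:  c ∨ (inv(c) ∨ b)
  Inverses cancel:  c cancels
  Combine occurrences:  b
  Reassemble:  d(j ∨ j, inv(b), d(j, c, c))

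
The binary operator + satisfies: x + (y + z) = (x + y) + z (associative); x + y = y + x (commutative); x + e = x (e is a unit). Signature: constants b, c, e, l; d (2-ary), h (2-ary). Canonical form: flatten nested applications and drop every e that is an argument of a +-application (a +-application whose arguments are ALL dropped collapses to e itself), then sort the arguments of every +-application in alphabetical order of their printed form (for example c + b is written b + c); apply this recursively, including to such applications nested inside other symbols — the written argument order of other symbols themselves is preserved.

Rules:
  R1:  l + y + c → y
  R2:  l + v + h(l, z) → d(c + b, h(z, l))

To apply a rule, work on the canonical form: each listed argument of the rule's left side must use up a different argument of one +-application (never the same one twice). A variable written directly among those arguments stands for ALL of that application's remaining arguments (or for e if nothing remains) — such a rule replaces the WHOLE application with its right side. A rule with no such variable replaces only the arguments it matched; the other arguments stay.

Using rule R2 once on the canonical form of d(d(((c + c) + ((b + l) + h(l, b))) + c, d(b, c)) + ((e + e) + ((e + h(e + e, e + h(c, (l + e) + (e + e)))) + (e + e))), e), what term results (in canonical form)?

Answer: d(d(d(b + c, h(b, l)), d(b, c)) + h(e, h(c, l)), e)

Derivation:
Canonical form:  d(d(b + c + c + c + h(l, b) + l, d(b, c)) + h(e, h(c, l)), e)
R2 matches:  uses h(l, b), l;  v := b + c + c + c, z := b
Every leftover argument binds to the variable; the entire application is replaced.
New term:  d(d(d(b + c, h(b, l)), d(b, c)) + h(e, h(c, l)), e)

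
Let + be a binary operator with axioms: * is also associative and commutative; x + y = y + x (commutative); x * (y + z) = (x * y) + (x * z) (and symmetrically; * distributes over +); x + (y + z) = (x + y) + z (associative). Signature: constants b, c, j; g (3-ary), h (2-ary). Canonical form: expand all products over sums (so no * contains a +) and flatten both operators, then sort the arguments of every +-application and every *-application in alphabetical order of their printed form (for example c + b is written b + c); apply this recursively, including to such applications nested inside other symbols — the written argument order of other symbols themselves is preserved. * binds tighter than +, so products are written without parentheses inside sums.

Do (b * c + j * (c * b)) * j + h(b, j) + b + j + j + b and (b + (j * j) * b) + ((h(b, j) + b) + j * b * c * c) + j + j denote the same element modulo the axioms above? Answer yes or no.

Answer: no — b + b + b * c * j + b * c * j * j + h(b, j) + j + j vs b + b + b * c * c * j + b * j * j + h(b, j) + j + j

Derivation:
Left:  (b * c + j * (c * b)) * j + h(b, j) + b + j + j + b
  Distribute:  b * c * j + b * c * j * j + h(b, j) + b + j + j + b
  Sort arguments:  b + b + b * c * j + b * c * j * j + h(b, j) + j + j
Right:  (b + (j * j) * b) + ((h(b, j) + b) + j * b * c * c) + j + j
  Flatten:  b + b * j * j + h(b, j) + b + b * c * c * j + j + j
  Order the arguments:  b + b + b * c * c * j + b * j * j + h(b, j) + j + j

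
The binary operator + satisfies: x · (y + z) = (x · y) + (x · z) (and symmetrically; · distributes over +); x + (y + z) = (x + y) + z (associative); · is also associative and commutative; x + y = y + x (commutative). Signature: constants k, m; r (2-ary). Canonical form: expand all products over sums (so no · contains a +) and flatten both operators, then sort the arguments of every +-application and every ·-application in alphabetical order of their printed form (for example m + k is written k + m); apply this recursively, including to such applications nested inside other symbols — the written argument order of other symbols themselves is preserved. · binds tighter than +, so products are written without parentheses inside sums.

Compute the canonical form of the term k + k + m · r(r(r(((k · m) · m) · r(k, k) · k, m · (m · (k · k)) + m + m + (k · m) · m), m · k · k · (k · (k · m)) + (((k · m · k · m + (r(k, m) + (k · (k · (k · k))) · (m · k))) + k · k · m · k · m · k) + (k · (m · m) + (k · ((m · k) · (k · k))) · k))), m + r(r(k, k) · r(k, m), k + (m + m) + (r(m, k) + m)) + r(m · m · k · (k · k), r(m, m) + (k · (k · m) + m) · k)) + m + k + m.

Answer: k + k + k + m + m + m · r(r(r(k · k · m · m · r(k, k), k · k · m · m + k · m · m + m + m), k · k · k · k · k · m + k · k · k · k · k · m + k · k · k · k · m · m + k · k · k · k · m · m + k · k · m · m + k · m · m + r(k, m)), m + r(k · k · k · m · m, k · k · k · m + k · m + r(m, m)) + r(r(k, k) · r(k, m), k + m + m + m + r(m, k)))

Derivation:
Expand:  k + k + m · r(r(r(k · k · m · m · r(k, k), k · k · m · m + k · m · m + m + m), k · k · k · k · k · m + k · k · k · k · k · m + k · k · k · k · m · m + k · k · k · k · m · m + k · k · m · m + k · m · m + r(k, m)), m + r(k · k · k · m · m, k · k · k · m + k · m + r(m, m)) + r(r(k, k) · r(k, m), k + m + m + m + r(m, k))) + m + k + m
Sort:  k + k + k + m + m + m · r(r(r(k · k · m · m · r(k, k), k · k · m · m + k · m · m + m + m), k · k · k · k · k · m + k · k · k · k · k · m + k · k · k · k · m · m + k · k · k · k · m · m + k · k · m · m + k · m · m + r(k, m)), m + r(k · k · k · m · m, k · k · k · m + k · m + r(m, m)) + r(r(k, k) · r(k, m), k + m + m + m + r(m, k)))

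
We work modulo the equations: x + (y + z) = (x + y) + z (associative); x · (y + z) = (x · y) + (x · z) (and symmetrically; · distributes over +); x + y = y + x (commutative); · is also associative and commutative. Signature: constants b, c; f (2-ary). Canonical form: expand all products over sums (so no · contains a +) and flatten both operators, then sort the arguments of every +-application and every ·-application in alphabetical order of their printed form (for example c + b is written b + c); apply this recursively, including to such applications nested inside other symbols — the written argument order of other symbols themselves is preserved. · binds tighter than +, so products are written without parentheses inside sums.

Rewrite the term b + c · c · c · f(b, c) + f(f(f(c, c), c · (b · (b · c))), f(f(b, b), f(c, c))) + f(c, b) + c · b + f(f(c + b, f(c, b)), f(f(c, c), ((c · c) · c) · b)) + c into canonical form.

Answer: b + b · c + c + c · c · c · f(b, c) + f(c, b) + f(f(b + c, f(c, b)), f(f(c, c), b · c · c · c)) + f(f(f(c, c), b · b · c · c), f(f(b, b), f(c, c)))

Derivation:
Flatten:  b + c · c · c · f(b, c) + f(f(f(c, c), b · b · c · c), f(f(b, b), f(c, c))) + f(c, b) + b · c + f(f(b + c, f(c, b)), f(f(c, c), b · c · c · c)) + c
Order the arguments:  b + b · c + c + c · c · c · f(b, c) + f(c, b) + f(f(b + c, f(c, b)), f(f(c, c), b · c · c · c)) + f(f(f(c, c), b · b · c · c), f(f(b, b), f(c, c)))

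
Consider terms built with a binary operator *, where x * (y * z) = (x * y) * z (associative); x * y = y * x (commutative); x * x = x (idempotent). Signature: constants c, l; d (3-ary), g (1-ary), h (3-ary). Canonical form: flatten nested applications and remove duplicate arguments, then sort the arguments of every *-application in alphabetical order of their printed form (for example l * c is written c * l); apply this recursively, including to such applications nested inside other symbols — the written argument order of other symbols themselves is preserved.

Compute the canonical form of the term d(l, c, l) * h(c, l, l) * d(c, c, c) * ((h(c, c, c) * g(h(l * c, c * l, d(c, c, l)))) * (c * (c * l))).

Answer: c * d(c, c, c) * d(l, c, l) * g(h(c * l, c * l, d(c, c, l))) * h(c, c, c) * h(c, l, l) * l

Derivation:
Merge nested applications:  d(l, c, l) * h(c, l, l) * d(c, c, c) * h(c, c, c) * g(h(l * c, c * l, d(c, c, l))) * c * c * l
Simplify inside:  g(h(l * c, c * l, d(c, c, l)))  →  g(h(c * l, c * l, d(c, c, l)))
Drop duplicates:  drop duplicate c
Sort arguments:  c * d(c, c, c) * d(l, c, l) * g(h(c * l, c * l, d(c, c, l))) * h(c, c, c) * h(c, l, l) * l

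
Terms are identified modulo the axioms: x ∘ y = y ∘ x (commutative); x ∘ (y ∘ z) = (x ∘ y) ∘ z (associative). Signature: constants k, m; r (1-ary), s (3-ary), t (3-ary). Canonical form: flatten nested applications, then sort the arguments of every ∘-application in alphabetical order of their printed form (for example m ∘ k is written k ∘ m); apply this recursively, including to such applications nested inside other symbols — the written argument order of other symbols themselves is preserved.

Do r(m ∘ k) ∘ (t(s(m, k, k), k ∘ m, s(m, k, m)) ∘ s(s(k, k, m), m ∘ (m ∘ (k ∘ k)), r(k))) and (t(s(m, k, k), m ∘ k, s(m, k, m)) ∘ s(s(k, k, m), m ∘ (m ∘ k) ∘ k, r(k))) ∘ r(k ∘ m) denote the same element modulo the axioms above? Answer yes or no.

Left:  r(m ∘ k) ∘ (t(s(m, k, k), k ∘ m, s(m, k, m)) ∘ s(s(k, k, m), m ∘ (m ∘ (k ∘ k)), r(k)))
  Merge nested applications:  r(m ∘ k) ∘ t(s(m, k, k), k ∘ m, s(m, k, m)) ∘ s(s(k, k, m), m ∘ (m ∘ (k ∘ k)), r(k))
  Inside:  r(m ∘ k)  →  r(k ∘ m)
  Canonicalize subterm:  s(s(k, k, m), m ∘ (m ∘ (k ∘ k)), r(k))  →  s(s(k, k, m), k ∘ k ∘ m ∘ m, r(k))
  Sort:  r(k ∘ m) ∘ s(s(k, k, m), k ∘ k ∘ m ∘ m, r(k)) ∘ t(s(m, k, k), k ∘ m, s(m, k, m))
Right:  (t(s(m, k, k), m ∘ k, s(m, k, m)) ∘ s(s(k, k, m), m ∘ (m ∘ k) ∘ k, r(k))) ∘ r(k ∘ m)
  Flatten:  t(s(m, k, k), m ∘ k, s(m, k, m)) ∘ s(s(k, k, m), m ∘ (m ∘ k) ∘ k, r(k)) ∘ r(k ∘ m)
  Canonicalize subterm:  t(s(m, k, k), m ∘ k, s(m, k, m))  →  t(s(m, k, k), k ∘ m, s(m, k, m))
  Simplify inside:  s(s(k, k, m), m ∘ (m ∘ k) ∘ k, r(k))  →  s(s(k, k, m), k ∘ k ∘ m ∘ m, r(k))
  Sort arguments:  r(k ∘ m) ∘ s(s(k, k, m), k ∘ k ∘ m ∘ m, r(k)) ∘ t(s(m, k, k), k ∘ m, s(m, k, m))

Answer: yes — both canonical forms are r(k ∘ m) ∘ s(s(k, k, m), k ∘ k ∘ m ∘ m, r(k)) ∘ t(s(m, k, k), k ∘ m, s(m, k, m))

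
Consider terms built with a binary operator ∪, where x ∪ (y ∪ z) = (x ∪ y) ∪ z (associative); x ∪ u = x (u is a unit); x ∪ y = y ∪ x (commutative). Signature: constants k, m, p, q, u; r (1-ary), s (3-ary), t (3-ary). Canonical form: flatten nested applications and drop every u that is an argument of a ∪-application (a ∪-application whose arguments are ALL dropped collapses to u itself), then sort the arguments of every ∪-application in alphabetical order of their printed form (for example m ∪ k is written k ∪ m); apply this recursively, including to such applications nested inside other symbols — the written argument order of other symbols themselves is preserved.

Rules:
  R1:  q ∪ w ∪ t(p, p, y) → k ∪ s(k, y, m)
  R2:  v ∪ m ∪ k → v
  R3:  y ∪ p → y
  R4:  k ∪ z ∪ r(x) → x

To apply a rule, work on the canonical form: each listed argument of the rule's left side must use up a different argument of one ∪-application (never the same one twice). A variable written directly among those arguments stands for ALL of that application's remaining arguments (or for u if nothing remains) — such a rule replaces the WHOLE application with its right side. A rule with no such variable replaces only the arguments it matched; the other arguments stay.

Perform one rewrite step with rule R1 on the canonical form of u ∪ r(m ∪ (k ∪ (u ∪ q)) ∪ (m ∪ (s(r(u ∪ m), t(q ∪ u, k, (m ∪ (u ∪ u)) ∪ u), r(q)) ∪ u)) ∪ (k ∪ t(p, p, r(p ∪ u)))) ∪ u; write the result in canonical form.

Answer: r(k ∪ s(k, r(p), m))

Derivation:
Canonical form:  r(k ∪ k ∪ m ∪ m ∪ q ∪ s(r(m), t(q, k, m), r(q)) ∪ t(p, p, r(p)))
Apply R1:  consuming q, t(p, p, r(p));  w := k ∪ k ∪ m ∪ m ∪ s(r(m), t(q, k, m), r(q)), y := r(p)
Every leftover argument binds to the variable; the entire application is replaced.
Result:  r(k ∪ s(k, r(p), m))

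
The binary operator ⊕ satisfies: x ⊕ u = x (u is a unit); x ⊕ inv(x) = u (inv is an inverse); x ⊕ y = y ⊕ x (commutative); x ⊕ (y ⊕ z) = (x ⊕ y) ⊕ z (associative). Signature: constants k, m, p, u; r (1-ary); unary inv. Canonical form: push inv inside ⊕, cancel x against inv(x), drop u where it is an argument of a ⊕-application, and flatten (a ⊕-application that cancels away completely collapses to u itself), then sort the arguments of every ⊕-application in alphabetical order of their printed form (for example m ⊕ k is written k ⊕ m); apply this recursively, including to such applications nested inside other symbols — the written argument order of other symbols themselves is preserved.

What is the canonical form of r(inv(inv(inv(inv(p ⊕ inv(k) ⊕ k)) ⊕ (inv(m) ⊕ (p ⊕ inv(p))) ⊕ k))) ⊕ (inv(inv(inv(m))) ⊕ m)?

Answer: r(inv(m) ⊕ k ⊕ p)

Derivation:
Push inv inside:  distribute inv over ⊕ and collapse double inv
Inverses cancel:  m cancels
Collect:  r(inv(m) ⊕ k ⊕ p)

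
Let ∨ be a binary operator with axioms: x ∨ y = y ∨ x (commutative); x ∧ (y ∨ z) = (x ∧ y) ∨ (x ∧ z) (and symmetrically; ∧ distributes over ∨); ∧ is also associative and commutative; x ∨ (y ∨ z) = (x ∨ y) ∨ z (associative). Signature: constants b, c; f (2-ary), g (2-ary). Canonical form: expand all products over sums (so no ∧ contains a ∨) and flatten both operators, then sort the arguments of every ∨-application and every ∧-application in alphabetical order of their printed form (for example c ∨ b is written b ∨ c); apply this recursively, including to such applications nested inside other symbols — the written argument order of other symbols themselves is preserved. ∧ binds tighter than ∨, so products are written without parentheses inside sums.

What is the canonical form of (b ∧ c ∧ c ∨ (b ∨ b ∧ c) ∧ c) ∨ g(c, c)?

Expand products over sums:  b ∧ c ∧ c ∨ b ∧ c ∨ b ∧ c ∧ c ∨ g(c, c)
Sort:  b ∧ c ∨ b ∧ c ∧ c ∨ b ∧ c ∧ c ∨ g(c, c)

Answer: b ∧ c ∨ b ∧ c ∧ c ∨ b ∧ c ∧ c ∨ g(c, c)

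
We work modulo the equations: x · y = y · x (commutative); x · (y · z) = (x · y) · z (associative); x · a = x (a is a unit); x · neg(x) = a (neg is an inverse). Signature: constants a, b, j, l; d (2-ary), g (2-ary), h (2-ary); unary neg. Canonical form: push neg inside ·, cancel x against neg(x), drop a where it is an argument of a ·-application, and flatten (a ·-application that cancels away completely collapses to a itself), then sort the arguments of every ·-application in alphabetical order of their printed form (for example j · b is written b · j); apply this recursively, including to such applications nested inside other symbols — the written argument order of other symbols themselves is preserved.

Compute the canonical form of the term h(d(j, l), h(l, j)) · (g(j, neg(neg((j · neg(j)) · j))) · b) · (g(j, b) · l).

Answer: b · g(j, b) · g(j, j) · h(d(j, l), h(l, j)) · l

Derivation:
Push neg inside:  distribute neg over · and collapse double neg
Collect terms:  h(d(j, l), h(l, j)) · g(j, j) · b · g(j, b) · l
Sort:  b · g(j, b) · g(j, j) · h(d(j, l), h(l, j)) · l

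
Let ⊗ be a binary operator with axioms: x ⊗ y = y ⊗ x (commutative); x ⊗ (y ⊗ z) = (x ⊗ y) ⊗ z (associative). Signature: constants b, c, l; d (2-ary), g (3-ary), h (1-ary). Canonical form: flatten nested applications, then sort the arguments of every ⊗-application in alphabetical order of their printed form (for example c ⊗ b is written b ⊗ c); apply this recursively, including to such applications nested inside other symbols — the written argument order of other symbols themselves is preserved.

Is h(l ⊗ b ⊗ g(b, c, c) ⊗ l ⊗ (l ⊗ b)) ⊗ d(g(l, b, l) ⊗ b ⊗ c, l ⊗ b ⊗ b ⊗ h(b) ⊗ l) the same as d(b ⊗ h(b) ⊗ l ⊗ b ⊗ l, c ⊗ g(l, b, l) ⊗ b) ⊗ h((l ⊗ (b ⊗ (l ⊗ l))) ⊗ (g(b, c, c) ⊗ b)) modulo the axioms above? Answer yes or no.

Left:  h(l ⊗ b ⊗ g(b, c, c) ⊗ l ⊗ (l ⊗ b)) ⊗ d(g(l, b, l) ⊗ b ⊗ c, l ⊗ b ⊗ b ⊗ h(b) ⊗ l)
  Simplify inside:  h(l ⊗ b ⊗ g(b, c, c) ⊗ l ⊗ (l ⊗ b))  →  h(b ⊗ b ⊗ g(b, c, c) ⊗ l ⊗ l ⊗ l)
  Canonicalize subterm:  d(g(l, b, l) ⊗ b ⊗ c, l ⊗ b ⊗ b ⊗ h(b) ⊗ l)  →  d(b ⊗ c ⊗ g(l, b, l), b ⊗ b ⊗ h(b) ⊗ l ⊗ l)
  Order the arguments:  d(b ⊗ c ⊗ g(l, b, l), b ⊗ b ⊗ h(b) ⊗ l ⊗ l) ⊗ h(b ⊗ b ⊗ g(b, c, c) ⊗ l ⊗ l ⊗ l)
Right:  d(b ⊗ h(b) ⊗ l ⊗ b ⊗ l, c ⊗ g(l, b, l) ⊗ b) ⊗ h((l ⊗ (b ⊗ (l ⊗ l))) ⊗ (g(b, c, c) ⊗ b))
  Inside:  d(b ⊗ h(b) ⊗ l ⊗ b ⊗ l, c ⊗ g(l, b, l) ⊗ b)  →  d(b ⊗ b ⊗ h(b) ⊗ l ⊗ l, b ⊗ c ⊗ g(l, b, l))
  Inside:  h((l ⊗ (b ⊗ (l ⊗ l))) ⊗ (g(b, c, c) ⊗ b))  →  h(b ⊗ b ⊗ g(b, c, c) ⊗ l ⊗ l ⊗ l)
  Sort arguments:  d(b ⊗ b ⊗ h(b) ⊗ l ⊗ l, b ⊗ c ⊗ g(l, b, l)) ⊗ h(b ⊗ b ⊗ g(b, c, c) ⊗ l ⊗ l ⊗ l)

Answer: no — d(b ⊗ c ⊗ g(l, b, l), b ⊗ b ⊗ h(b) ⊗ l ⊗ l) ⊗ h(b ⊗ b ⊗ g(b, c, c) ⊗ l ⊗ l ⊗ l) vs d(b ⊗ b ⊗ h(b) ⊗ l ⊗ l, b ⊗ c ⊗ g(l, b, l)) ⊗ h(b ⊗ b ⊗ g(b, c, c) ⊗ l ⊗ l ⊗ l)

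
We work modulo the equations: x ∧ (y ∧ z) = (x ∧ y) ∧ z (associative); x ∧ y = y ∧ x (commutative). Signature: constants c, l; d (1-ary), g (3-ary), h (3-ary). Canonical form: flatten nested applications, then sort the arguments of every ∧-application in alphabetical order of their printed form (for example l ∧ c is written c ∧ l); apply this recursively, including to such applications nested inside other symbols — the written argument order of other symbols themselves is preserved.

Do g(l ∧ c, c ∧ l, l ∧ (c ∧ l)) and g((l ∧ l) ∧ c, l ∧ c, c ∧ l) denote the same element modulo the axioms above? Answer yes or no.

Left:  g(l ∧ c, c ∧ l, l ∧ (c ∧ l))
  Work inside:  l ∧ (c ∧ l)
  Un-nest:  l ∧ c ∧ l
  Sort arguments:  c ∧ l ∧ l
  Put back:  g(c ∧ l, c ∧ l, c ∧ l ∧ l)
Right:  g((l ∧ l) ∧ c, l ∧ c, c ∧ l)
  Focus inside:  (l ∧ l) ∧ c
  Merge nested applications:  l ∧ l ∧ c
  Order the arguments:  c ∧ l ∧ l
  Reassemble:  g(c ∧ l ∧ l, c ∧ l, c ∧ l)

Answer: no — g(c ∧ l, c ∧ l, c ∧ l ∧ l) vs g(c ∧ l ∧ l, c ∧ l, c ∧ l)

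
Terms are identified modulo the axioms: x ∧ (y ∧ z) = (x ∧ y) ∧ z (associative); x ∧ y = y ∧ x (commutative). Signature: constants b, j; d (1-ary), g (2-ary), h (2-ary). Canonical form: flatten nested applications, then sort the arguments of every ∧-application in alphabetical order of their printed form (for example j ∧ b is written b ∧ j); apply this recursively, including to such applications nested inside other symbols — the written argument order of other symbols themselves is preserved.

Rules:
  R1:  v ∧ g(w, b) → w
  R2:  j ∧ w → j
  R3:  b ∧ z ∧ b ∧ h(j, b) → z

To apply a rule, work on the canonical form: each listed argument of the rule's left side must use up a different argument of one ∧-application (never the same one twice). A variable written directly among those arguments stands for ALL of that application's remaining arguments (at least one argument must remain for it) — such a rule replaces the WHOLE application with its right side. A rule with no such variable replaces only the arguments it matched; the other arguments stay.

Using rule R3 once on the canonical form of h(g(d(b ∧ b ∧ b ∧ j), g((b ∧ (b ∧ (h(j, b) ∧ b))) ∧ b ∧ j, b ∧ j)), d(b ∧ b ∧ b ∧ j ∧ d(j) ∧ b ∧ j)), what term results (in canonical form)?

Canonical form:  h(g(d(b ∧ b ∧ b ∧ j), g(b ∧ b ∧ b ∧ b ∧ h(j, b) ∧ j, b ∧ j)), d(b ∧ b ∧ b ∧ b ∧ d(j) ∧ j ∧ j))
Match R3:  consume b, b, h(j, b);  z := b ∧ b ∧ j
The extension variable absorbs all remaining arguments, so the whole application is rewritten.
Result:  h(g(d(b ∧ b ∧ b ∧ j), g(b ∧ b ∧ j, b ∧ j)), d(b ∧ b ∧ b ∧ b ∧ d(j) ∧ j ∧ j))

Answer: h(g(d(b ∧ b ∧ b ∧ j), g(b ∧ b ∧ j, b ∧ j)), d(b ∧ b ∧ b ∧ b ∧ d(j) ∧ j ∧ j))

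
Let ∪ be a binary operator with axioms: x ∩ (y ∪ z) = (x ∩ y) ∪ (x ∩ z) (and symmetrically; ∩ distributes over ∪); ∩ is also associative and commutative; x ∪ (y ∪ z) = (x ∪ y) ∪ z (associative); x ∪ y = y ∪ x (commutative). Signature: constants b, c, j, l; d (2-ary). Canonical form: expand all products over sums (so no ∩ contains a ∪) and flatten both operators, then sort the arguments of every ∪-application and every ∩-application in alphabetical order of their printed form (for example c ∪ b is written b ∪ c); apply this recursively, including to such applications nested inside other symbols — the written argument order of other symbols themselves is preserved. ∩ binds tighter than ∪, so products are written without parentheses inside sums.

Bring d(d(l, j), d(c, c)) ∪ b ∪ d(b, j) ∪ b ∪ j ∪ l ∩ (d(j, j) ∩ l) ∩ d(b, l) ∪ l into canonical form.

Merge nested applications:  d(d(l, j), d(c, c)) ∪ b ∪ d(b, j) ∪ b ∪ j ∪ d(b, l) ∩ d(j, j) ∩ l ∩ l ∪ l
Sort:  b ∪ b ∪ d(b, j) ∪ d(b, l) ∩ d(j, j) ∩ l ∩ l ∪ d(d(l, j), d(c, c)) ∪ j ∪ l

Answer: b ∪ b ∪ d(b, j) ∪ d(b, l) ∩ d(j, j) ∩ l ∩ l ∪ d(d(l, j), d(c, c)) ∪ j ∪ l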